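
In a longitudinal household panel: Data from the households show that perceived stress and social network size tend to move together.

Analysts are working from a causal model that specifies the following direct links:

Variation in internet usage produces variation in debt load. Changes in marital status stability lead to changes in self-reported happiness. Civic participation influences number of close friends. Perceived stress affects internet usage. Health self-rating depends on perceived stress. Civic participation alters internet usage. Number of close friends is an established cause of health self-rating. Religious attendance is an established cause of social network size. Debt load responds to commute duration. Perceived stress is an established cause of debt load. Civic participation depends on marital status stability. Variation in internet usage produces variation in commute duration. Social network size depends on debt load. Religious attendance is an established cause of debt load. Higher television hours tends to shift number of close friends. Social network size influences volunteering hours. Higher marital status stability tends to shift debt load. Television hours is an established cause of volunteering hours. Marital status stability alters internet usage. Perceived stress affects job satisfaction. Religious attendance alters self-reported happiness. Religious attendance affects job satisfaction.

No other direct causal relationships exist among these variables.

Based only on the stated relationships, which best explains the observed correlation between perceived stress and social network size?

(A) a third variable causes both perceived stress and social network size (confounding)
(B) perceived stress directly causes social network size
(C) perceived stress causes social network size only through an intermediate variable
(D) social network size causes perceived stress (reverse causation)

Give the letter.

Perceived stress reaches social network size through perceived stress → debt load → social network size — an indirect causal chain with no direct perceived stress → social network size link. No variable causes both perceived stress and social network size, so confounding is ruled out; the effect is mediated.

C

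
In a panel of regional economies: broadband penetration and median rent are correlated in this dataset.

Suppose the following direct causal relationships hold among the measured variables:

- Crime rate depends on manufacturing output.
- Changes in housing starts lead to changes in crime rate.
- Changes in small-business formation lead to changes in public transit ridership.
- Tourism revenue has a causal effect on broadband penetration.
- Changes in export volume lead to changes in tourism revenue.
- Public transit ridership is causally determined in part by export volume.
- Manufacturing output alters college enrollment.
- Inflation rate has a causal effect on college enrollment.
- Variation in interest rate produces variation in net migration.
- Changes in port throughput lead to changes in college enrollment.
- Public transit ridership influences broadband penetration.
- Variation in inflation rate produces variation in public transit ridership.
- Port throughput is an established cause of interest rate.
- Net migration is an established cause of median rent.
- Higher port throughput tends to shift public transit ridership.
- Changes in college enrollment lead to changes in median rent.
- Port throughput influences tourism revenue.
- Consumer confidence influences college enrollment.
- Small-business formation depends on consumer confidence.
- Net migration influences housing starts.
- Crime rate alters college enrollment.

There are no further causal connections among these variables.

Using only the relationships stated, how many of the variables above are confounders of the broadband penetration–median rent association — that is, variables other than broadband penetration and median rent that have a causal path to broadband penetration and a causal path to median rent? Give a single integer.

The common causes are: consumer confidence (to broadband penetration via consumer confidence → small-business formation → public transit ridership → broadband penetration; to median rent via consumer confidence → college enrollment → median rent); inflation rate (to broadband penetration via inflation rate → public transit ridership → broadband penetration; to median rent via inflation rate → college enrollment → median rent); port throughput (to broadband penetration via port throughput → tourism revenue → broadband penetration; to median rent via port throughput → college enrollment → median rent).
Every other variable lacks a causal path to at least one of broadband penetration and median rent.

3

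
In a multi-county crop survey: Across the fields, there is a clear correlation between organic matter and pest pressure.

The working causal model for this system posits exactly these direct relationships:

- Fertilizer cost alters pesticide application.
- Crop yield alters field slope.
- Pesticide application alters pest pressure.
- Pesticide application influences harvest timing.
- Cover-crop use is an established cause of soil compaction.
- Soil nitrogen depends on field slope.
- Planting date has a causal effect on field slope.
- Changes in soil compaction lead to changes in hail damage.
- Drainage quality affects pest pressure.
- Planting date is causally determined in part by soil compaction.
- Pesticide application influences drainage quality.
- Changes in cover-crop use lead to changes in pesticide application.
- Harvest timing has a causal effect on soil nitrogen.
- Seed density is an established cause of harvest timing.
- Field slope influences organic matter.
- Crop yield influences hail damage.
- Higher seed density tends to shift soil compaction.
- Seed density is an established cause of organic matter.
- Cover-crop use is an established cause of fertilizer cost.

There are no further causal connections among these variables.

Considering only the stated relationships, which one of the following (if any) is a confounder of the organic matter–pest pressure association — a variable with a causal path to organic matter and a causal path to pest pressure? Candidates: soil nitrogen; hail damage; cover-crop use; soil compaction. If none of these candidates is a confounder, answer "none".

cover-crop use

Cover-crop use causes organic matter (cover-crop use → soil compaction → planting date → field slope → organic matter) and also causes pest pressure (cover-crop use → pesticide application → pest pressure); it is a common cause of both.
Each of the other candidates lacks a causal path to at least one of organic matter and pest pressure, so they do not confound the relationship.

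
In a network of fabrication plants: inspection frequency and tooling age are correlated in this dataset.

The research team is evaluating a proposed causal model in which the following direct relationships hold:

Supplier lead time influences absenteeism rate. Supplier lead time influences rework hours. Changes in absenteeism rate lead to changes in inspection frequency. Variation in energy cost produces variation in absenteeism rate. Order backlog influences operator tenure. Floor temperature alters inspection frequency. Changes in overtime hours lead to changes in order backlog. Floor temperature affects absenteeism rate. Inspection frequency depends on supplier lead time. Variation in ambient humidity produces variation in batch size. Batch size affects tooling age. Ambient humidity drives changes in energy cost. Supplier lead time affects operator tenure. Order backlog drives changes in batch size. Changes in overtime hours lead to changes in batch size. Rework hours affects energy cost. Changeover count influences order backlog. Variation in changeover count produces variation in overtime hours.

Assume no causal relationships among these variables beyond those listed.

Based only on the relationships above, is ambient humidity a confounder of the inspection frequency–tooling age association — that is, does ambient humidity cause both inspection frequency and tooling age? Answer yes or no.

yes

Ambient humidity has a causal path to inspection frequency (ambient humidity → energy cost → absenteeism rate → inspection frequency) and to tooling age (ambient humidity → batch size → tooling age), so it is a common cause of both — a confounder.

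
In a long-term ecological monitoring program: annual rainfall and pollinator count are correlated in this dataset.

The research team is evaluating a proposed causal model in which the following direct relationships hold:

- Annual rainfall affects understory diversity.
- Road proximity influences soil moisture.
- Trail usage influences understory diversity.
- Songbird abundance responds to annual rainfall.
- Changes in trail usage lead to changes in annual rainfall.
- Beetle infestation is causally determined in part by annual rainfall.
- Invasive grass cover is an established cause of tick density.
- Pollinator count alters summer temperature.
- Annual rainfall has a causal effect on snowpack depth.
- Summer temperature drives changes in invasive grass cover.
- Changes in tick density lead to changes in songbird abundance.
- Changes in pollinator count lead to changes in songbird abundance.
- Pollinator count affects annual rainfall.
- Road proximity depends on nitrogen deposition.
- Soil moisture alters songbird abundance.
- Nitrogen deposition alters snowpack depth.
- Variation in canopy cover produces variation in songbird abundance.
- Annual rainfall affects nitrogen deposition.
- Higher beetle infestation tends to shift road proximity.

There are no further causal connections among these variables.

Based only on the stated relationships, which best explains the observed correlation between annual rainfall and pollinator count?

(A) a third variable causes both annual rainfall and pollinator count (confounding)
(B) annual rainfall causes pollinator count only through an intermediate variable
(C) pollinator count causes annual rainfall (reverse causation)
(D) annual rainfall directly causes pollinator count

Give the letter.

C

The stated link runs pollinator count → annual rainfall; annual rainfall has no causal path to pollinator count. No variable causes both, so confounding is ruled out. The correlation reflects reverse causation.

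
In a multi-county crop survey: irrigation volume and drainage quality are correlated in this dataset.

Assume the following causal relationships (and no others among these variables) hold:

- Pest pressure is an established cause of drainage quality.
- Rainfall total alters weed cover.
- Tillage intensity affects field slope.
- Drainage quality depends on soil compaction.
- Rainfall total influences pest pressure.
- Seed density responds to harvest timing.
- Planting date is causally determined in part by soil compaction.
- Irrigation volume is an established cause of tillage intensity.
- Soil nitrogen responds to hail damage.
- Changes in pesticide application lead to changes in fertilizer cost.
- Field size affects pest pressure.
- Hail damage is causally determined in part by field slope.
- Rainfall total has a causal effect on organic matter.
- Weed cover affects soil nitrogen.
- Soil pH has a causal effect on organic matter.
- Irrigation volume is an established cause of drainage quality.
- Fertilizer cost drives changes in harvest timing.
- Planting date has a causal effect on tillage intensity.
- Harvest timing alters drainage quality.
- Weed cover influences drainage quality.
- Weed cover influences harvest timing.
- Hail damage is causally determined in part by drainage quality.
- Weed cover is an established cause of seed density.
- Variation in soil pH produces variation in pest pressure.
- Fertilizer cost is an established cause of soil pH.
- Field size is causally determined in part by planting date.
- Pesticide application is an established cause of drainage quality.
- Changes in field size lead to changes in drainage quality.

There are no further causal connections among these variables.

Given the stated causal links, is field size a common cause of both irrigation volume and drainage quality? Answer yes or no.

no

Field size has no stated causal path to irrigation volume. A confounder must cause both variables, so field size does not qualify.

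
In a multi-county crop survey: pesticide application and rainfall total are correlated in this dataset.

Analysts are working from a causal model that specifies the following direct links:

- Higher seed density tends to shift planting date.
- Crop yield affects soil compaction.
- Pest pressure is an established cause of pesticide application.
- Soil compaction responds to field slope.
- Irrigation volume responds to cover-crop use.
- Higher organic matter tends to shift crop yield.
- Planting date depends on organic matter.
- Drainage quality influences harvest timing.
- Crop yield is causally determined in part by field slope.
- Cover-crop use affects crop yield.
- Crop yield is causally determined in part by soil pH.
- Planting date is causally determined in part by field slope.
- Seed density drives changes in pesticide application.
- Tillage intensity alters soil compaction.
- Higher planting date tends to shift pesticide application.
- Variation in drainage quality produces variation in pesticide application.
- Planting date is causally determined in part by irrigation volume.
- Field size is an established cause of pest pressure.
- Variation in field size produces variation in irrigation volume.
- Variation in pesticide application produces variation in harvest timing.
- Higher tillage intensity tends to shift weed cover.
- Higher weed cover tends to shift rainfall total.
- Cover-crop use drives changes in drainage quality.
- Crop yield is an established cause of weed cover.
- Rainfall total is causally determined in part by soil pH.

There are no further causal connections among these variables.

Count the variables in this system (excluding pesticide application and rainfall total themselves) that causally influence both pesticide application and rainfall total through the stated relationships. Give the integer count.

3

The common causes are: cover-crop use (to pesticide application via cover-crop use → drainage quality → pesticide application; to rainfall total via cover-crop use → crop yield → weed cover → rainfall total); field slope (to pesticide application via field slope → planting date → pesticide application; to rainfall total via field slope → crop yield → weed cover → rainfall total); organic matter (to pesticide application via organic matter → planting date → pesticide application; to rainfall total via organic matter → crop yield → weed cover → rainfall total).
Every other variable lacks a causal path to at least one of pesticide application and rainfall total.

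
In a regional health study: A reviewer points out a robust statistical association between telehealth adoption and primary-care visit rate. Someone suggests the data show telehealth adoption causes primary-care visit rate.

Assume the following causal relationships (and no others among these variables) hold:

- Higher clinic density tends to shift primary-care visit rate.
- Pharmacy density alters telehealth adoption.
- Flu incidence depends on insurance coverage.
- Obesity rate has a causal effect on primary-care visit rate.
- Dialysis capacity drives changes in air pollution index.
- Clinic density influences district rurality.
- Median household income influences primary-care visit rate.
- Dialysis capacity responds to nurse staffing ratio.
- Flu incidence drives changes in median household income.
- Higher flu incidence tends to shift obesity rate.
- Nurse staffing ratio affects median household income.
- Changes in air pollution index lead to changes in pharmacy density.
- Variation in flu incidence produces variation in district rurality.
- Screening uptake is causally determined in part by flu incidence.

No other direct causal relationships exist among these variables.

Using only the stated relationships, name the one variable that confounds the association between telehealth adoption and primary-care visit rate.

Nurse staffing ratio has a causal path to telehealth adoption (nurse staffing ratio → dialysis capacity → air pollution index → pharmacy density → telehealth adoption) and a separate causal path to primary-care visit rate (nurse staffing ratio → median household income → primary-care visit rate), so it is a common cause of both.
No stated relationship gives telehealth adoption a causal route to primary-care visit rate, so the correlation is explained by the shared upstream cause rather than a direct effect.

nurse staffing ratio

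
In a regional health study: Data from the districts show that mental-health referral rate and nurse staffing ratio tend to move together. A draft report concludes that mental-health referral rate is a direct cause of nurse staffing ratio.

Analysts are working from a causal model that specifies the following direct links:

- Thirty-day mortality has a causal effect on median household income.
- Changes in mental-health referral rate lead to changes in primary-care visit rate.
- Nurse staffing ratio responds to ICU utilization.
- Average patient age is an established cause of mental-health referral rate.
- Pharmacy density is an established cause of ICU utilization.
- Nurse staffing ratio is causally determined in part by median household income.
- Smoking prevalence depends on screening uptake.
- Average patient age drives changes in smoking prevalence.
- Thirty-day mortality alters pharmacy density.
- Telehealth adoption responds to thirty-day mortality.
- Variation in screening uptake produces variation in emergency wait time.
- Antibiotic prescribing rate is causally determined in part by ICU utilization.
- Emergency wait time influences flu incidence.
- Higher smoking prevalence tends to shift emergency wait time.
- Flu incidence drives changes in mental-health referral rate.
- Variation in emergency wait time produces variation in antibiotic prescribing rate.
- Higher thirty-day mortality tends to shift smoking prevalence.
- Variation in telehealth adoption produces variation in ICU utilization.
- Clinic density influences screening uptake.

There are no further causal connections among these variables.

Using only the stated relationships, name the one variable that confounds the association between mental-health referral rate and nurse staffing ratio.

thirty-day mortality

Thirty-day mortality has a causal path to mental-health referral rate (thirty-day mortality → smoking prevalence → emergency wait time → flu incidence → mental-health referral rate) and a separate causal path to nurse staffing ratio (thirty-day mortality → median household income → nurse staffing ratio), so it is a common cause of both.
No stated relationship gives mental-health referral rate a causal route to nurse staffing ratio, so the correlation is explained by the shared upstream cause rather than a direct effect.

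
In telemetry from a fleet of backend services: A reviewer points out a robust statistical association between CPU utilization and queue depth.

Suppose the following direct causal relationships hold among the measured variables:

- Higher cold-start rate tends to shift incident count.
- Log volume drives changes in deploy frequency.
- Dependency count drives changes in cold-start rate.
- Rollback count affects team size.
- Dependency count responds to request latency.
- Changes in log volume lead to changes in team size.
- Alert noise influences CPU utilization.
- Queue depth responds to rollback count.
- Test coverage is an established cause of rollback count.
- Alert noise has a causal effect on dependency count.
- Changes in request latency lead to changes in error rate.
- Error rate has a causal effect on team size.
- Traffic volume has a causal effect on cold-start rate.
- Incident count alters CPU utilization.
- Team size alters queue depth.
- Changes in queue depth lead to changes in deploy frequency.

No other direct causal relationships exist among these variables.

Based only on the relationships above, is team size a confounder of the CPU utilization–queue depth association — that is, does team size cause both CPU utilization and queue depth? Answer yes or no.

no

Team size has no stated causal path to CPU utilization. A confounder must cause both variables, so team size does not qualify.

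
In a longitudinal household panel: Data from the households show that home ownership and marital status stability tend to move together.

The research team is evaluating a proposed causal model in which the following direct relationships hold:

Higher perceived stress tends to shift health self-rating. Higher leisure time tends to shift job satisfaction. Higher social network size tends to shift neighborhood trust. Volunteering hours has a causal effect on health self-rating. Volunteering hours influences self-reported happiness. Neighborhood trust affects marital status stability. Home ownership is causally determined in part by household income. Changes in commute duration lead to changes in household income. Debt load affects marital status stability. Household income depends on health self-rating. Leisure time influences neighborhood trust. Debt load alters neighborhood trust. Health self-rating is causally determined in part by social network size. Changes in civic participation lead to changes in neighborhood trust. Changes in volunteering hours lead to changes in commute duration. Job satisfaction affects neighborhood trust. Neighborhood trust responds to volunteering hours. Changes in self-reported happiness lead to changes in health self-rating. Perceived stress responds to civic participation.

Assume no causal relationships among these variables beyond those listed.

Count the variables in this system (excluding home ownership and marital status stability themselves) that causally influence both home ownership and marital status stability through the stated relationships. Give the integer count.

3

The common causes are: civic participation (to home ownership via civic participation → perceived stress → health self-rating → household income → home ownership; to marital status stability via civic participation → neighborhood trust → marital status stability); social network size (to home ownership via social network size → health self-rating → household income → home ownership; to marital status stability via social network size → neighborhood trust → marital status stability); volunteering hours (to home ownership via volunteering hours → health self-rating → household income → home ownership; to marital status stability via volunteering hours → neighborhood trust → marital status stability).
Every other variable lacks a causal path to at least one of home ownership and marital status stability.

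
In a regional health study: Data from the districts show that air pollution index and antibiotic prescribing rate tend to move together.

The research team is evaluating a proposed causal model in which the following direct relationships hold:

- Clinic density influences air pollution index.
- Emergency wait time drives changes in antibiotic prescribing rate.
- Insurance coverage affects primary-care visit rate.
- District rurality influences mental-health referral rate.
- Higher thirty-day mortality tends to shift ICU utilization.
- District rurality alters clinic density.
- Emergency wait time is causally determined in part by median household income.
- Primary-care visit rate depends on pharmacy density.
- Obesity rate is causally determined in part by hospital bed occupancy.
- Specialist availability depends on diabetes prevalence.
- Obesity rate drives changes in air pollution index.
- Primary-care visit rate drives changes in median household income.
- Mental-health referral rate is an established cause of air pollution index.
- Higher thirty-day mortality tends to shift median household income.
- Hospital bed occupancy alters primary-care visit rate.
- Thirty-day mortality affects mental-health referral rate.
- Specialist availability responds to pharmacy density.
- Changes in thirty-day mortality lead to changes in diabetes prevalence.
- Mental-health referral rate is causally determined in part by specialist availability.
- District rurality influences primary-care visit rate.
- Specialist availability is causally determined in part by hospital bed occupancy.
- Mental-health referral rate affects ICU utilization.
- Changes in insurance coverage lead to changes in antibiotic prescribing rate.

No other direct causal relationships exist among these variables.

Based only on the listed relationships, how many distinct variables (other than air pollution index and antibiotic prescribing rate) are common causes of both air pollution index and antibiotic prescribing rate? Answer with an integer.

The common causes are: district rurality (to air pollution index via district rurality → clinic density → air pollution index; to antibiotic prescribing rate via district rurality → primary-care visit rate → median household income → emergency wait time → antibiotic prescribing rate); hospital bed occupancy (to air pollution index via hospital bed occupancy → obesity rate → air pollution index; to antibiotic prescribing rate via hospital bed occupancy → primary-care visit rate → median household income → emergency wait time → antibiotic prescribing rate); pharmacy density (to air pollution index via pharmacy density → specialist availability → mental-health referral rate → air pollution index; to antibiotic prescribing rate via pharmacy density → primary-care visit rate → median household income → emergency wait time → antibiotic prescribing rate); thirty-day mortality (to air pollution index via thirty-day mortality → mental-health referral rate → air pollution index; to antibiotic prescribing rate via thirty-day mortality → median household income → emergency wait time → antibiotic prescribing rate).
Every other variable lacks a causal path to at least one of air pollution index and antibiotic prescribing rate.

4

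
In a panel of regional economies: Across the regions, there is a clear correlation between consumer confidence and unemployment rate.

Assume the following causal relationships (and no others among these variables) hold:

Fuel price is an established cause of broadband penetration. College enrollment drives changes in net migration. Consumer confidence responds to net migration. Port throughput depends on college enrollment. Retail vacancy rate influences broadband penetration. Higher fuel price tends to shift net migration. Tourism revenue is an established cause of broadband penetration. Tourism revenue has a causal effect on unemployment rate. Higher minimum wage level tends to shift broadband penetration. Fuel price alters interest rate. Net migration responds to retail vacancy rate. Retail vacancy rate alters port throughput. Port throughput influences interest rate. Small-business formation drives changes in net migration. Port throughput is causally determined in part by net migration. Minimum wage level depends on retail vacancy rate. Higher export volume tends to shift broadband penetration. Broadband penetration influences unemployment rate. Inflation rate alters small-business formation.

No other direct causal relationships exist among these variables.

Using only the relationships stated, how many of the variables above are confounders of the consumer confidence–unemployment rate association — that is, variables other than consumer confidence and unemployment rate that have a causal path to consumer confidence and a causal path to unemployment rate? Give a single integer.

The common causes are: fuel price (to consumer confidence via fuel price → net migration → consumer confidence; to unemployment rate via fuel price → broadband penetration → unemployment rate); retail vacancy rate (to consumer confidence via retail vacancy rate → net migration → consumer confidence; to unemployment rate via retail vacancy rate → broadband penetration → unemployment rate).
Every other variable lacks a causal path to at least one of consumer confidence and unemployment rate.

2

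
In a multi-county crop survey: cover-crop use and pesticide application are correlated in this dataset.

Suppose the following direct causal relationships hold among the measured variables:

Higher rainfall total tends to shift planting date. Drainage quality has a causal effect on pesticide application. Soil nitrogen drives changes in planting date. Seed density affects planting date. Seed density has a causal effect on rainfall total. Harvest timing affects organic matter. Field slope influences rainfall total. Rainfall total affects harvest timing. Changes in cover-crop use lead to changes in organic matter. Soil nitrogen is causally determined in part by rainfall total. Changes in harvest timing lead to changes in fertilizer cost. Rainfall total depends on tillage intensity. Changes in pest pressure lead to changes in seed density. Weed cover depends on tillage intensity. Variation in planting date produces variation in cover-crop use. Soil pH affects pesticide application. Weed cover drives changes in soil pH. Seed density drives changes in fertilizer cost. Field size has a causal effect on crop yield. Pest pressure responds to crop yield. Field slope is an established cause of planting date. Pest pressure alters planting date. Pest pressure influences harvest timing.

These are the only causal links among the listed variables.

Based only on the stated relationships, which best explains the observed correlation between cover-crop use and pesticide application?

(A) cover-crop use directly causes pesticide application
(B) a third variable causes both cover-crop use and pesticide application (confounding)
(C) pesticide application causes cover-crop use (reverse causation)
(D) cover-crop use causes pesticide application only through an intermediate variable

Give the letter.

B

Tillage intensity causes cover-crop use (tillage intensity → rainfall total → planting date → cover-crop use) and pesticide application (tillage intensity → weed cover → soil pH → pesticide application) — a common cause creating the correlation.
There is no stated path from cover-crop use to pesticide application or from pesticide application to cover-crop use, so neither direct nor reverse causation applies.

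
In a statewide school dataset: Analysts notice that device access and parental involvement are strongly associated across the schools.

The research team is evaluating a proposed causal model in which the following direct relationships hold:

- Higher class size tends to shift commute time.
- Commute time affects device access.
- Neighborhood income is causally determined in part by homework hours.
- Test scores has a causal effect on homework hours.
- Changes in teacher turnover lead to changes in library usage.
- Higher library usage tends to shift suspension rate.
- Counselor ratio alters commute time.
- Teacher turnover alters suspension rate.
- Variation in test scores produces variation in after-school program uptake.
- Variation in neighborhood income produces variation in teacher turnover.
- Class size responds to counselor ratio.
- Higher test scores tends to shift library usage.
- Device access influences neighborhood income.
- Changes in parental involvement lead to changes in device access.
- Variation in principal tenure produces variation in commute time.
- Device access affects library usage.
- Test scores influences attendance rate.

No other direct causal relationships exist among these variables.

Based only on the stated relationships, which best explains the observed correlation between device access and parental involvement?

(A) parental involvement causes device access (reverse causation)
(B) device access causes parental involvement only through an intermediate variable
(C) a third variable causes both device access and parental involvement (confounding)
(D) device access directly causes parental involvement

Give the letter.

A

The stated link runs parental involvement → device access; device access has no causal path to parental involvement. No variable causes both, so confounding is ruled out. The correlation reflects reverse causation.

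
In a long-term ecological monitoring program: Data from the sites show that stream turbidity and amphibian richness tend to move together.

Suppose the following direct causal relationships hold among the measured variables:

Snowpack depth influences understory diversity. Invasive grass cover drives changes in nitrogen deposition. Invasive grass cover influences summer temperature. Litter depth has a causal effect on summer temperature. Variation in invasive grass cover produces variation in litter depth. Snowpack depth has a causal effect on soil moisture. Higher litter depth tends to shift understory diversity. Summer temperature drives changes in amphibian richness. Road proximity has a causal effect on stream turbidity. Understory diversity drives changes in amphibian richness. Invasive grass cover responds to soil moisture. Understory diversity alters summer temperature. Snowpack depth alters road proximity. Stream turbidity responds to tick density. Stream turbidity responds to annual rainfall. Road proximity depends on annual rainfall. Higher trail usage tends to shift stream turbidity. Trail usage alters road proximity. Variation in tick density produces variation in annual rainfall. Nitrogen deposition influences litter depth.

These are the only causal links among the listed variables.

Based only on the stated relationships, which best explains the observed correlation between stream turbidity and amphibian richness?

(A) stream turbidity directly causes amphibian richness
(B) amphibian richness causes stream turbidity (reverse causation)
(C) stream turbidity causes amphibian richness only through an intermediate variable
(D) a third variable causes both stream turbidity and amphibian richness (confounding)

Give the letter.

D

Snowpack depth causes stream turbidity (snowpack depth → road proximity → stream turbidity) and amphibian richness (snowpack depth → understory diversity → amphibian richness) — a common cause creating the correlation.
There is no stated path from stream turbidity to amphibian richness or from amphibian richness to stream turbidity, so neither direct nor reverse causation applies.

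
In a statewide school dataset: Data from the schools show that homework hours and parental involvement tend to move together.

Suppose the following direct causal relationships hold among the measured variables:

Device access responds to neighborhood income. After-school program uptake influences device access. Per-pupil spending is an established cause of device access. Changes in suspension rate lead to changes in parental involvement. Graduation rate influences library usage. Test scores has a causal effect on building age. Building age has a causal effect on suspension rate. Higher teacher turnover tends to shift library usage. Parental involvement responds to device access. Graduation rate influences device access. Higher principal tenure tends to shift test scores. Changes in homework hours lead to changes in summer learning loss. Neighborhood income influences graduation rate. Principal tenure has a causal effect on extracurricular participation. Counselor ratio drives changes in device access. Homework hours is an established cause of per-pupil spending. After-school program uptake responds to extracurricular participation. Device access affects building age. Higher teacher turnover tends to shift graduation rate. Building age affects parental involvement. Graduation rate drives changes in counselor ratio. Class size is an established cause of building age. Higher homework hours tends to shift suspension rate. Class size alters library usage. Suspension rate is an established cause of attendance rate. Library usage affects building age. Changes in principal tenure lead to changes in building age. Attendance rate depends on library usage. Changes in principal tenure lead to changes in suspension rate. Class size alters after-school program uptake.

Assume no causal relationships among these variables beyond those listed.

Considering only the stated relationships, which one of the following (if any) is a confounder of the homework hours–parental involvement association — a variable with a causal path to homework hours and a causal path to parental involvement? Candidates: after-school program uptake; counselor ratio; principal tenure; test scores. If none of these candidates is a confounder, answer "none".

None of the listed candidates has causal paths to both homework hours and parental involvement in the stated relationships, so none is a common cause.

none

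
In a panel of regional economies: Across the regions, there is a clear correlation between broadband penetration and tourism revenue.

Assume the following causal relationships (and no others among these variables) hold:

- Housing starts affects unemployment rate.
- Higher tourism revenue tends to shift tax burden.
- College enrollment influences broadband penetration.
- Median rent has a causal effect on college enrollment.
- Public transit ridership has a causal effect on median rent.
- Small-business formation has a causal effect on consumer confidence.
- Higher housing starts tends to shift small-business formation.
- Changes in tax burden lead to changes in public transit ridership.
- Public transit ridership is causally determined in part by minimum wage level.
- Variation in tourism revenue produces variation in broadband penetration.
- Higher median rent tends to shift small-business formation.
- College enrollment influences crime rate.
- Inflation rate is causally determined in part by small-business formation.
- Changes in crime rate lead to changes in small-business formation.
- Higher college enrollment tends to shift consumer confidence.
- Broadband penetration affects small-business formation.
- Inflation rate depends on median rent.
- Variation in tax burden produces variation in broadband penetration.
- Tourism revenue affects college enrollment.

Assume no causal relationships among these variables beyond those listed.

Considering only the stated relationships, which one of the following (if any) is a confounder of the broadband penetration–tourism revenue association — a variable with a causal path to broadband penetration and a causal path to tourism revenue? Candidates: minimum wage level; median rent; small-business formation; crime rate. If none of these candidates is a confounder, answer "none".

None of the listed candidates has causal paths to both broadband penetration and tourism revenue in the stated relationships, so none is a common cause.

none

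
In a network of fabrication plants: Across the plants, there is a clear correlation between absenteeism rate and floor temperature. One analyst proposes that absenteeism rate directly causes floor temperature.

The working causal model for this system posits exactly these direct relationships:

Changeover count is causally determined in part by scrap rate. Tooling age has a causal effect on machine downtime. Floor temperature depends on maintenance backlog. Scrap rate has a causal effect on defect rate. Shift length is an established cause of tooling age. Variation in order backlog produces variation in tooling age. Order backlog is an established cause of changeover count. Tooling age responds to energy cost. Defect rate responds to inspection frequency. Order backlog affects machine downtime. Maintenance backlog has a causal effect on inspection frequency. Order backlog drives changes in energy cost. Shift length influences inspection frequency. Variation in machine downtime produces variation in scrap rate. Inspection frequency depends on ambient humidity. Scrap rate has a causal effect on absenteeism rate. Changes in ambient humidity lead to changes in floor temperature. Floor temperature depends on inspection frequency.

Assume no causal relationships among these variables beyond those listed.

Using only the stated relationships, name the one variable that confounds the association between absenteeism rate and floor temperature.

Shift length has a causal path to absenteeism rate (shift length → tooling age → machine downtime → scrap rate → absenteeism rate) and a separate causal path to floor temperature (shift length → inspection frequency → floor temperature), so it is a common cause of both.
No stated relationship gives absenteeism rate a causal route to floor temperature, so the correlation is explained by the shared upstream cause rather than a direct effect.

shift length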